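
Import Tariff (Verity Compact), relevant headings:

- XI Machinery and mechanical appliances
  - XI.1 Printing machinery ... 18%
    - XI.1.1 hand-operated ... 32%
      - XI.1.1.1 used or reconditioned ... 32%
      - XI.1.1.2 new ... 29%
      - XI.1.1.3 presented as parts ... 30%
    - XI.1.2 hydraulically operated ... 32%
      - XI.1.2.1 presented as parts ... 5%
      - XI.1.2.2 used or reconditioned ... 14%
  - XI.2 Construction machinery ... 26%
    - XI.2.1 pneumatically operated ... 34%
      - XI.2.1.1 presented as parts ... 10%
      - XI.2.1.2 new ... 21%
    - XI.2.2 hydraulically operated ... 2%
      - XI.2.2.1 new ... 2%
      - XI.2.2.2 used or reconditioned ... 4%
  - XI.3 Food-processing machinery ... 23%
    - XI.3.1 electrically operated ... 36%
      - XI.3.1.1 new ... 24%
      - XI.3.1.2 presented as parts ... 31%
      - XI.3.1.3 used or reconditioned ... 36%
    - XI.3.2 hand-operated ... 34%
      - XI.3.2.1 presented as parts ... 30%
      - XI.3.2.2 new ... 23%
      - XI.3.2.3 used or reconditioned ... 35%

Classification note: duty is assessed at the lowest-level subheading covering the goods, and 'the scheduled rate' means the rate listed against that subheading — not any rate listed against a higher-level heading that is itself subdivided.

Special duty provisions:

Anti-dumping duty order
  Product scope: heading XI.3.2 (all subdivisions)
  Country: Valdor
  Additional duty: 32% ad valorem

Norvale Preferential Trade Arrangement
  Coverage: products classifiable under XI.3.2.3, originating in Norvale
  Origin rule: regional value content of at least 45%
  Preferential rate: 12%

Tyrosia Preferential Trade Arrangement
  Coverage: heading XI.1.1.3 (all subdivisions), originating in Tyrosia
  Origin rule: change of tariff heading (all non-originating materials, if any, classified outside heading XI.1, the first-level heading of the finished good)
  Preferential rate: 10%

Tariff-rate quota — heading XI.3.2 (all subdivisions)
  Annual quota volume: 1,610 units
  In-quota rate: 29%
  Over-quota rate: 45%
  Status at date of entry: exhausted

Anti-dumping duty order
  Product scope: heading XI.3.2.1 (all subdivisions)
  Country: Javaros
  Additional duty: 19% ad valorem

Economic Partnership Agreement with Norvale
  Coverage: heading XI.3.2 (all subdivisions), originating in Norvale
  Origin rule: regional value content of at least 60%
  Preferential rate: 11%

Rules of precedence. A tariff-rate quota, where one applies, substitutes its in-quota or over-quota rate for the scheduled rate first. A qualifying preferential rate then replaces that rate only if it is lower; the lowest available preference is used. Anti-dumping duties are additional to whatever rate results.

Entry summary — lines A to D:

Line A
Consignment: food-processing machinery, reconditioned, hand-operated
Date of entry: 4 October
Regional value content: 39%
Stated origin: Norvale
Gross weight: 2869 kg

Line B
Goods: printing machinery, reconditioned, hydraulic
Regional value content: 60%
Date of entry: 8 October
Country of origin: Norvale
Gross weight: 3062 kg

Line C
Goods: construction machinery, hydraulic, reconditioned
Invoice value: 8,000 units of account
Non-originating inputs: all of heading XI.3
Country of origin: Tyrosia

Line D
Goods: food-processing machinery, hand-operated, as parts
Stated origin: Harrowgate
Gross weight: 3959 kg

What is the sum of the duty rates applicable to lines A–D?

108%

Line A: food-processing → XI.3; hand-operated → XI.3.2; reconditioned → XI.3.2.3. Scheduled 35%. quota on XI.3.2 exhausted → over-quota 45%; Norvale agreement on XI.3.2.3: RVC < 45%; Norvale agreement on XI.3.2: RVC < 60%. → 45%.
Line B: printing → XI.1; hydraulic → XI.1.2; reconditioned → XI.1.2.2. Scheduled 14%. Norvale agreement on XI.3.2.3: XI.1.2.2 not covered; Norvale agreement on XI.3.2: XI.1.2.2 not covered. → 14%.
Line C: construction → XI.2; hydraulic → XI.2.2; reconditioned → XI.2.2.2. Scheduled 4%. Tyrosia agreement on XI.1.1.3: XI.2.2.2 not covered. → 4%.
Line D: food-processing → XI.3; hand-operated → XI.3.2; as parts → XI.3.2.1. Scheduled 30%. quota on XI.3.2 exhausted → over-quota 45%. → 45%.
Sum: 45% + 14% + 4% + 45% = 108%.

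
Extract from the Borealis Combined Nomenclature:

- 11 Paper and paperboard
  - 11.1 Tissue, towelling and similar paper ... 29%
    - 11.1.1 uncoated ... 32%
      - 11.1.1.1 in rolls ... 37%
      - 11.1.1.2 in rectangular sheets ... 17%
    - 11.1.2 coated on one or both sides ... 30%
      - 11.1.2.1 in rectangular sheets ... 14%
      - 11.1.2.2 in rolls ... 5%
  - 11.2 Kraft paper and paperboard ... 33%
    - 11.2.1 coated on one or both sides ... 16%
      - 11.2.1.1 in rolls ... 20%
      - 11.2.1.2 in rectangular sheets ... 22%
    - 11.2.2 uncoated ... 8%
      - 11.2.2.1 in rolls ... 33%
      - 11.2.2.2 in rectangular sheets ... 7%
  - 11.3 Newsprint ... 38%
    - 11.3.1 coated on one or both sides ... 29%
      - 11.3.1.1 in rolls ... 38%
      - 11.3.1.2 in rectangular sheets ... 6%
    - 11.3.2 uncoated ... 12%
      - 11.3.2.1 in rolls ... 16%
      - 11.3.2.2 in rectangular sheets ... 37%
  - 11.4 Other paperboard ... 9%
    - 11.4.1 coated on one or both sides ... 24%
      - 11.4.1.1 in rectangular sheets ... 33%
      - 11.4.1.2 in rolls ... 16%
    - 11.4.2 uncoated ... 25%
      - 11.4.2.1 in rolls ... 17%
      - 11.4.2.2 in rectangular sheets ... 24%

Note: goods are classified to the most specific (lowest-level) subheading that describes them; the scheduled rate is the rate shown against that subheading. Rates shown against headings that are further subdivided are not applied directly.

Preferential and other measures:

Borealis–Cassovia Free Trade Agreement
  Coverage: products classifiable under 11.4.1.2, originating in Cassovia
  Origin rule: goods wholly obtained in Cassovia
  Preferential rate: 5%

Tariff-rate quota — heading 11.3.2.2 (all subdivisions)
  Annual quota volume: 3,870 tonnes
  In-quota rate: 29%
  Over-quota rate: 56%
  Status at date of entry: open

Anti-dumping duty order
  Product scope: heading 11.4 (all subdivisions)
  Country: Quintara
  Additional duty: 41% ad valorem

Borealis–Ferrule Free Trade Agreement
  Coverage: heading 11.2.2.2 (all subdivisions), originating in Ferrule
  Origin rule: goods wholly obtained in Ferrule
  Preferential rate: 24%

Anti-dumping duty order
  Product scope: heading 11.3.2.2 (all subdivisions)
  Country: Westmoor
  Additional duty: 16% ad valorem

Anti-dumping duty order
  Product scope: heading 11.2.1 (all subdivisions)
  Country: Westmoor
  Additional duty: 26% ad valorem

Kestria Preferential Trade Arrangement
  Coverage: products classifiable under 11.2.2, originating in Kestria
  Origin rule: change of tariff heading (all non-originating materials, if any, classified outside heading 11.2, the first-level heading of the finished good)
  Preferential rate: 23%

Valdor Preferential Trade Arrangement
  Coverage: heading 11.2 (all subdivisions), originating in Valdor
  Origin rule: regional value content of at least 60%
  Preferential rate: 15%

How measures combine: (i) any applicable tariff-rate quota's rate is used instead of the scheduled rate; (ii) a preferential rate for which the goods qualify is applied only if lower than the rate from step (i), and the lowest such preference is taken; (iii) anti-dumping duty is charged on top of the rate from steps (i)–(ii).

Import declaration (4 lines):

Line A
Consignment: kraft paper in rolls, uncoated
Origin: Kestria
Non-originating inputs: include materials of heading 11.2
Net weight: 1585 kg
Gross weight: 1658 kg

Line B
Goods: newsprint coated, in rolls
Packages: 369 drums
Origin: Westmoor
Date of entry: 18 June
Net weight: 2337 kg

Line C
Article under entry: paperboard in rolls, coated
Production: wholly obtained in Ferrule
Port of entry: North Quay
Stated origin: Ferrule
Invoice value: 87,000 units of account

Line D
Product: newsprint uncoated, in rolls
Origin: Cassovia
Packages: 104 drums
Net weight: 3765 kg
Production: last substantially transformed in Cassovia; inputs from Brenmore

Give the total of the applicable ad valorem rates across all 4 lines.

Line A: kraft paper → 11.2; uncoated → 11.2.2; in rolls → 11.2.2.1. Scheduled 33%. Kestria agreement on 11.2.2: CTH not met. → 33%.
Line B: newsprint → 11.3; coated → 11.3.1; in rolls → 11.3.1.1. Scheduled 38%. No special measure applies. → 38%.
Line C: paperboard → 11.4; coated → 11.4.1; in rolls → 11.4.1.2. Scheduled 16%. Ferrule agreement on 11.2.2.2: 11.4.1.2 not covered. → 16%.
Line D: newsprint → 11.3; uncoated → 11.3.2; in rolls → 11.3.2.1. Scheduled 16%. Cassovia agreement on 11.4.1.2: 11.3.2.1 not covered. → 16%.
Sum: 33% + 38% + 16% + 16% = 103%.

103%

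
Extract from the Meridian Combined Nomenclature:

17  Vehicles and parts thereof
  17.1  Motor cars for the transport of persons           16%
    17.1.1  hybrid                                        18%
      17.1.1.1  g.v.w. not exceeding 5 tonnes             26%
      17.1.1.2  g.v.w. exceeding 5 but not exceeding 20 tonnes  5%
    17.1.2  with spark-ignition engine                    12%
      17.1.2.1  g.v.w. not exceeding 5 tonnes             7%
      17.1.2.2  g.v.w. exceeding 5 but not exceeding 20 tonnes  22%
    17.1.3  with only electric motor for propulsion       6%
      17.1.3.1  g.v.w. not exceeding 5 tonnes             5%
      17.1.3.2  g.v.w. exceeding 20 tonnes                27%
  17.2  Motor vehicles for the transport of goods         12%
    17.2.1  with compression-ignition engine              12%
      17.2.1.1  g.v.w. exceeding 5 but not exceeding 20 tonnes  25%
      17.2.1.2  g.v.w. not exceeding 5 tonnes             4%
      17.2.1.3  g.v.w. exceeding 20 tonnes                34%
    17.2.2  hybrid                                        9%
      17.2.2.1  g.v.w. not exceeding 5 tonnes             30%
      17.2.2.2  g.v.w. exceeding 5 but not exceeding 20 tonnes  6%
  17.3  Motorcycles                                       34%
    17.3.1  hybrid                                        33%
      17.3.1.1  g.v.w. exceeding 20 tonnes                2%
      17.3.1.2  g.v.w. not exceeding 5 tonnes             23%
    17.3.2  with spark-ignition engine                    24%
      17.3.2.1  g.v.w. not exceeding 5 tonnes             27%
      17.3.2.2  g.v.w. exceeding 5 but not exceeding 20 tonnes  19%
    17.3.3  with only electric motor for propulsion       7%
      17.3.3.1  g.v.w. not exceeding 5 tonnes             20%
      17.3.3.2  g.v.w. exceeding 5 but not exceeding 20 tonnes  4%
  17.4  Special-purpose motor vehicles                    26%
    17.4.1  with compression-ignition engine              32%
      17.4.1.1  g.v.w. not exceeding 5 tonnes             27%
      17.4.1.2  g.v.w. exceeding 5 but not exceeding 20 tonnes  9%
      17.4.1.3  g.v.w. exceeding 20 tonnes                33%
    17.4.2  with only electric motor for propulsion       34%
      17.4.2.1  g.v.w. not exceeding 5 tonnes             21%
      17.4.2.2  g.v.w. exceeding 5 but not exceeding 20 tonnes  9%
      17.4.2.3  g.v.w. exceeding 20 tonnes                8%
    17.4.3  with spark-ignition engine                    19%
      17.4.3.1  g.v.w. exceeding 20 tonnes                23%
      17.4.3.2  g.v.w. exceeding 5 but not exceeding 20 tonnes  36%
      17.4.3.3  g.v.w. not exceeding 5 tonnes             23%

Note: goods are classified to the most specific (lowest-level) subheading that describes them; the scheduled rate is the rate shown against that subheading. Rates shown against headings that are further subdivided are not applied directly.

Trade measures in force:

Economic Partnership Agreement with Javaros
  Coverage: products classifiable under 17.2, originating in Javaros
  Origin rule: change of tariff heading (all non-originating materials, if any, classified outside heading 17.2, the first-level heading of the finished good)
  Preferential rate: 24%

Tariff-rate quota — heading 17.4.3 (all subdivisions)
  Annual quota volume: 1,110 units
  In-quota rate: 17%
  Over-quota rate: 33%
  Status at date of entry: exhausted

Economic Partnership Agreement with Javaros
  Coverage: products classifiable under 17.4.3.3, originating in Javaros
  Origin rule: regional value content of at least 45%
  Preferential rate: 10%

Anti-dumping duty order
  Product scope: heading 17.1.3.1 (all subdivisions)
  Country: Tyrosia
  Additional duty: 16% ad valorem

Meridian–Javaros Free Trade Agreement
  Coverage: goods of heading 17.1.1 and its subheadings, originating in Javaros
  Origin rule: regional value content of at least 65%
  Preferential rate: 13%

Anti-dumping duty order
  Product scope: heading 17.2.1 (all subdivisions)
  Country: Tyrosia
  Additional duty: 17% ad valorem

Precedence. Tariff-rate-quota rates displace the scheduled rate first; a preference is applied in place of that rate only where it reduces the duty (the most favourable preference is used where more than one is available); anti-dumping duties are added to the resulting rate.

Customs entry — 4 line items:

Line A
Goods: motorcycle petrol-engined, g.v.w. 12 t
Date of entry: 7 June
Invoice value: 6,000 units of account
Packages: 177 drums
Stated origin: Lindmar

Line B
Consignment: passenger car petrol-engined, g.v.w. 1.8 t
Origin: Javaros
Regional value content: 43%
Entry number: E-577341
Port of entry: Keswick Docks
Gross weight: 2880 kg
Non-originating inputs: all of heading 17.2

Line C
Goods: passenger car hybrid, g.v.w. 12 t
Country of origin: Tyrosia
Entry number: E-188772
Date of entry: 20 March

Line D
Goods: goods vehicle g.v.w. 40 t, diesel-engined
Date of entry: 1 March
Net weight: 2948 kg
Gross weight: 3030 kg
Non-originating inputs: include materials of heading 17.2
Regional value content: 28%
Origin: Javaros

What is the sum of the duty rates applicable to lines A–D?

65%

Line A: motorcycle → 17.3; petrol-engined → 17.3.2; g.v.w. 12 t → 17.3.2.2. Scheduled 19%. No special measure applies. → 19%.
Line B: passenger car → 17.1; petrol-engined → 17.1.2; g.v.w. 1.8 t → 17.1.2.1. Scheduled 7%. Javaros agreement on 17.2: 17.1.2.1 not covered; Javaros agreement on 17.4.3.3: 17.1.2.1 not covered; Javaros agreement on 17.1.1: 17.1.2.1 not covered. → 7%.
Line C: passenger car → 17.1; hybrid → 17.1.1; g.v.w. 12 t → 17.1.1.2. Scheduled 5%. No special measure applies. → 5%.
Line D: goods vehicle → 17.2; diesel-engined → 17.2.1; g.v.w. 40 t → 17.2.1.3. Scheduled 34%. Javaros agreement on 17.2: CTH not met; Javaros agreement on 17.4.3.3: 17.2.1.3 not covered; Javaros agreement on 17.1.1: 17.2.1.3 not covered. → 34%.
Sum: 19% + 7% + 5% + 34% = 65%.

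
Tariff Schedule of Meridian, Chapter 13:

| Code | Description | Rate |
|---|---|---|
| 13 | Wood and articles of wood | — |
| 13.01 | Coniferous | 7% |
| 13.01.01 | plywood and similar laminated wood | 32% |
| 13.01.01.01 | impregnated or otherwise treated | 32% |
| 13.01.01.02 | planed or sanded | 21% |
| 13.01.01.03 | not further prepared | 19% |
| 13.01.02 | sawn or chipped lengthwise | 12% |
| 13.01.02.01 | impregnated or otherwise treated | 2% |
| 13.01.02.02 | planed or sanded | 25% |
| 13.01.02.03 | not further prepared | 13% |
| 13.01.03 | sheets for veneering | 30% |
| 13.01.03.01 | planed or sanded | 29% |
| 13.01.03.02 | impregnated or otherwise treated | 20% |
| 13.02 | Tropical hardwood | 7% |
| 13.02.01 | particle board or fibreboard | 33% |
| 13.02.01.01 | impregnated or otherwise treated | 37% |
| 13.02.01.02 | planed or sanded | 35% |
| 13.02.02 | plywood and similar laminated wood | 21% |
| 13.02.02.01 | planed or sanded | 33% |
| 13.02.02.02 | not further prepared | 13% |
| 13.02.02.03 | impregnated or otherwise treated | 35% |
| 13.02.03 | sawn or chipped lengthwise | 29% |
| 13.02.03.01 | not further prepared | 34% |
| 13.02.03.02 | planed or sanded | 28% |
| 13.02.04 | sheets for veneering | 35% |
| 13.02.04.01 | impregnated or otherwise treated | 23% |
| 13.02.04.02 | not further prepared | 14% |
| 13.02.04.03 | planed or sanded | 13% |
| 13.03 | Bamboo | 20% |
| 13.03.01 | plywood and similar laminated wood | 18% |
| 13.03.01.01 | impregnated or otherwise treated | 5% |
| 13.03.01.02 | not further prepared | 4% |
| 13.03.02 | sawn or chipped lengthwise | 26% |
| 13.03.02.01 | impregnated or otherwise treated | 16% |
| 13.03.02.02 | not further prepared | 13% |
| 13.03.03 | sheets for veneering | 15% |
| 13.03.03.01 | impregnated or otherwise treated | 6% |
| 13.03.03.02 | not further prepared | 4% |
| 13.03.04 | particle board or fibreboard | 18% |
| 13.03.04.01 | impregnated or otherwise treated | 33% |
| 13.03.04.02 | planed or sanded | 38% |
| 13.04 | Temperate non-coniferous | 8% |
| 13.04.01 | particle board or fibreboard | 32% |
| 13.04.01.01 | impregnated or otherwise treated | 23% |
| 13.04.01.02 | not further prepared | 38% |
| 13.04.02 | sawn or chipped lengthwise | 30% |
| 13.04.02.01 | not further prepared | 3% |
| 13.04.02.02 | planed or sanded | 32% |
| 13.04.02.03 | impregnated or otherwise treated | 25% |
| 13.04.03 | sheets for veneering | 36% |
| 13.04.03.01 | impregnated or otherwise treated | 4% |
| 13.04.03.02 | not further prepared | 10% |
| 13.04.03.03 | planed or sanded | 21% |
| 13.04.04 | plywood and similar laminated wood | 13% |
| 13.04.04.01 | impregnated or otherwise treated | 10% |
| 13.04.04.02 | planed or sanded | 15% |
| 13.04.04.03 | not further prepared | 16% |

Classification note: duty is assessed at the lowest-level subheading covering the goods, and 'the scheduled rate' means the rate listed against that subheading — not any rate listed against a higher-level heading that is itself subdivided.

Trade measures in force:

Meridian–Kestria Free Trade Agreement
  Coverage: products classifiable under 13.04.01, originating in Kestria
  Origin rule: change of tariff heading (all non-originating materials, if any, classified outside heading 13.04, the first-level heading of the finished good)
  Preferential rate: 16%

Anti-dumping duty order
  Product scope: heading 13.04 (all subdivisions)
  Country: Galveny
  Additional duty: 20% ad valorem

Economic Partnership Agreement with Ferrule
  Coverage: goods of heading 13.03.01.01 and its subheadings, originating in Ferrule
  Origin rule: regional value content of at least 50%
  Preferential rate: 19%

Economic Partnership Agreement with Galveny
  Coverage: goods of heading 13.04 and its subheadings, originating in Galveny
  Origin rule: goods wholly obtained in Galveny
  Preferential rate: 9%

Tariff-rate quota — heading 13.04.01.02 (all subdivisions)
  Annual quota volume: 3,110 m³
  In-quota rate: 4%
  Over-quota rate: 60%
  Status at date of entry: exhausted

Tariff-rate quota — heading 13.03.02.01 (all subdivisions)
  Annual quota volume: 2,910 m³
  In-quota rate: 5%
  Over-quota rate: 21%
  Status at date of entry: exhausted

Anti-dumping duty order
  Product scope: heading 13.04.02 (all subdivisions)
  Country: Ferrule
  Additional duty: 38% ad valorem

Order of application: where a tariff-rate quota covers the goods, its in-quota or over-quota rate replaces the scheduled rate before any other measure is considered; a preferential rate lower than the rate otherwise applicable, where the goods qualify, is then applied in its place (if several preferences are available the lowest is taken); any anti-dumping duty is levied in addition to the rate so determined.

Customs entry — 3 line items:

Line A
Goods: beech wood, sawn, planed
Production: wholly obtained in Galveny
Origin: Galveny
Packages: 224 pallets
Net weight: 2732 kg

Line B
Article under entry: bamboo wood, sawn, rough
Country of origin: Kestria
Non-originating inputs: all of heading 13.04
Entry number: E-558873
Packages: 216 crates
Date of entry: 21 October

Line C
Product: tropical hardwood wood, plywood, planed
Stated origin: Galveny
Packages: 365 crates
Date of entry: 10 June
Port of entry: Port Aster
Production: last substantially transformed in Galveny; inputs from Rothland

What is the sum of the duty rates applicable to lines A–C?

75%

Line A: beech → 13.04; sawn → 13.04.02; planed → 13.04.02.02. Scheduled 32%. Galveny agreement on 13.04: wholly obtained → 9% available; preferential 9%; anti-dumping (Galveny, 13.04): +20%; total 9% + 20% = 29%. → 29%.
Line B: bamboo → 13.03; sawn → 13.03.02; rough → 13.03.02.02. Scheduled 13%. Kestria agreement on 13.04.01: 13.03.02.02 not covered. → 13%.
Line C: tropical hardwood → 13.02; plywood → 13.02.02; planed → 13.02.02.01. Scheduled 33%. Galveny agreement on 13.04: 13.02.02.01 not covered. → 33%.
Sum: 29% + 13% + 33% = 75%.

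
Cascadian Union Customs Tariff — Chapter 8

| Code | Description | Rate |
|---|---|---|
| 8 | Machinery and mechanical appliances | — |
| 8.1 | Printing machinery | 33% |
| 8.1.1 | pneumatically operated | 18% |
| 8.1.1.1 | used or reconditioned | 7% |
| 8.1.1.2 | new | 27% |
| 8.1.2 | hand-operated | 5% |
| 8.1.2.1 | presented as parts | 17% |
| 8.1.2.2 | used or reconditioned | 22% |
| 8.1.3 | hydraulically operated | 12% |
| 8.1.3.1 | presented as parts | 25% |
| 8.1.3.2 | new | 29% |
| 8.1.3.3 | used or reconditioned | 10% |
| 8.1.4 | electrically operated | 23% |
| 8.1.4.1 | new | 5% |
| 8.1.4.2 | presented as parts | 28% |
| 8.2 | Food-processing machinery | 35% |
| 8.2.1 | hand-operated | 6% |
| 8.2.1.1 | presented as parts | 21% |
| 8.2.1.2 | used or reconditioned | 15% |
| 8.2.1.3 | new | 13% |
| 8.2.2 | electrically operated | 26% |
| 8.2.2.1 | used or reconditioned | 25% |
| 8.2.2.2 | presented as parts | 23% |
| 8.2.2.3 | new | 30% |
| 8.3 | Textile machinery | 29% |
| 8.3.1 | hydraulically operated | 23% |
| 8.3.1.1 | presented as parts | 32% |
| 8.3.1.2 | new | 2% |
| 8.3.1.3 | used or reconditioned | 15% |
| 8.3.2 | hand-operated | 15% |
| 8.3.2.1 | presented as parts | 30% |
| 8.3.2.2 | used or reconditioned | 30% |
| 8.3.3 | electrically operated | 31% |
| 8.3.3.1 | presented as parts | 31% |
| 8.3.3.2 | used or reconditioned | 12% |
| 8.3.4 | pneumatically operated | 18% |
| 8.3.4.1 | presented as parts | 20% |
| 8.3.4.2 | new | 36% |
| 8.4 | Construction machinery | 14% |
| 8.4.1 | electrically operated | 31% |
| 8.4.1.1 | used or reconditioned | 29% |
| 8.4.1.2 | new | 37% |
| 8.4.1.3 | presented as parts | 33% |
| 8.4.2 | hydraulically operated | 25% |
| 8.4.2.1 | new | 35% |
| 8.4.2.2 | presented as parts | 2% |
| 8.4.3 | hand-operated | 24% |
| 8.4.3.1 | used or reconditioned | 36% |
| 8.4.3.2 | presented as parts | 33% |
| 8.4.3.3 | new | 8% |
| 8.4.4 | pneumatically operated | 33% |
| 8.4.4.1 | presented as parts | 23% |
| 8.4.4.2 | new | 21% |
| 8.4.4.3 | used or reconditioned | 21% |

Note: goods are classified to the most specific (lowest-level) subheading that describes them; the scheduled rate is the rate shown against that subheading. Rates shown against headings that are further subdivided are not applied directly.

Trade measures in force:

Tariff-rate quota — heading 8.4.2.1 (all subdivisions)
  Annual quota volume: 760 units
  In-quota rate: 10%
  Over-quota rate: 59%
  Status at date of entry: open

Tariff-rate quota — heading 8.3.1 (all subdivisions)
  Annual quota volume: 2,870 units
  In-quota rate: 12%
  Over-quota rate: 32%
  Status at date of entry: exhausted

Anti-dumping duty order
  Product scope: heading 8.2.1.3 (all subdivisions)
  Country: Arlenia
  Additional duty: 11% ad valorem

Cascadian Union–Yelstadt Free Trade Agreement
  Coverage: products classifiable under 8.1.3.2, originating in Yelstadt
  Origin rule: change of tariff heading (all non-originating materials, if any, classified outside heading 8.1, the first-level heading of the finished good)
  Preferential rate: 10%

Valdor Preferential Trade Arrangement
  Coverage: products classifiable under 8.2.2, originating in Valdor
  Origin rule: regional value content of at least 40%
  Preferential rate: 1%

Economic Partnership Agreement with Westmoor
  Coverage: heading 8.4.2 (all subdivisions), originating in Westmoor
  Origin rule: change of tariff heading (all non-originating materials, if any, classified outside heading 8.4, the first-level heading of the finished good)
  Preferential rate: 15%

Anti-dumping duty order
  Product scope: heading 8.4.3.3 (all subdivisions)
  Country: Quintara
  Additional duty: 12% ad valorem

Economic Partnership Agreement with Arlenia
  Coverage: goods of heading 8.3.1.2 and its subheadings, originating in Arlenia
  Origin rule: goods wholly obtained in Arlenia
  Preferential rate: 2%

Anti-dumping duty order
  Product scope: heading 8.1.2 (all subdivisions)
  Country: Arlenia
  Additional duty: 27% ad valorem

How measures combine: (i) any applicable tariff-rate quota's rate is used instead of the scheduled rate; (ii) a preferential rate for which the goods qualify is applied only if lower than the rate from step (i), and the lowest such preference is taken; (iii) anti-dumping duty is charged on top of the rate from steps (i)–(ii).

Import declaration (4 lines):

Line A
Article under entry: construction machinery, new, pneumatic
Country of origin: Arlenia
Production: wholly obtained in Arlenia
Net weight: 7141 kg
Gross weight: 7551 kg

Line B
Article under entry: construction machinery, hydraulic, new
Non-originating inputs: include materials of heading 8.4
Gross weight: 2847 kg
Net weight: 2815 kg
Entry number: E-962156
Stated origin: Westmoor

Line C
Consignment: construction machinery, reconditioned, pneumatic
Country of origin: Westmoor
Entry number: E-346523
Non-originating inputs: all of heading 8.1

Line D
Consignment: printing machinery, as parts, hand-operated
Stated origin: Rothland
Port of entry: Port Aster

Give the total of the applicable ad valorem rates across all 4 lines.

Line A: construction → 8.4; pneumatic → 8.4.4; new → 8.4.4.2. Scheduled 21%. Arlenia agreement on 8.3.1.2: 8.4.4.2 not covered. → 21%.
Line B: construction → 8.4; hydraulic → 8.4.2; new → 8.4.2.1. Scheduled 35%. quota on 8.4.2.1 open → in-quota 10%; Westmoor agreement on 8.4.2: CTH not met. → 10%.
Line C: construction → 8.4; pneumatic → 8.4.4; reconditioned → 8.4.4.3. Scheduled 21%. Westmoor agreement on 8.4.2: 8.4.4.3 not covered. → 21%.
Line D: printing → 8.1; hand-operated → 8.1.2; as parts → 8.1.2.1. Scheduled 17%. No special measure applies. → 17%.
Sum: 21% + 10% + 21% + 17% = 69%.

69%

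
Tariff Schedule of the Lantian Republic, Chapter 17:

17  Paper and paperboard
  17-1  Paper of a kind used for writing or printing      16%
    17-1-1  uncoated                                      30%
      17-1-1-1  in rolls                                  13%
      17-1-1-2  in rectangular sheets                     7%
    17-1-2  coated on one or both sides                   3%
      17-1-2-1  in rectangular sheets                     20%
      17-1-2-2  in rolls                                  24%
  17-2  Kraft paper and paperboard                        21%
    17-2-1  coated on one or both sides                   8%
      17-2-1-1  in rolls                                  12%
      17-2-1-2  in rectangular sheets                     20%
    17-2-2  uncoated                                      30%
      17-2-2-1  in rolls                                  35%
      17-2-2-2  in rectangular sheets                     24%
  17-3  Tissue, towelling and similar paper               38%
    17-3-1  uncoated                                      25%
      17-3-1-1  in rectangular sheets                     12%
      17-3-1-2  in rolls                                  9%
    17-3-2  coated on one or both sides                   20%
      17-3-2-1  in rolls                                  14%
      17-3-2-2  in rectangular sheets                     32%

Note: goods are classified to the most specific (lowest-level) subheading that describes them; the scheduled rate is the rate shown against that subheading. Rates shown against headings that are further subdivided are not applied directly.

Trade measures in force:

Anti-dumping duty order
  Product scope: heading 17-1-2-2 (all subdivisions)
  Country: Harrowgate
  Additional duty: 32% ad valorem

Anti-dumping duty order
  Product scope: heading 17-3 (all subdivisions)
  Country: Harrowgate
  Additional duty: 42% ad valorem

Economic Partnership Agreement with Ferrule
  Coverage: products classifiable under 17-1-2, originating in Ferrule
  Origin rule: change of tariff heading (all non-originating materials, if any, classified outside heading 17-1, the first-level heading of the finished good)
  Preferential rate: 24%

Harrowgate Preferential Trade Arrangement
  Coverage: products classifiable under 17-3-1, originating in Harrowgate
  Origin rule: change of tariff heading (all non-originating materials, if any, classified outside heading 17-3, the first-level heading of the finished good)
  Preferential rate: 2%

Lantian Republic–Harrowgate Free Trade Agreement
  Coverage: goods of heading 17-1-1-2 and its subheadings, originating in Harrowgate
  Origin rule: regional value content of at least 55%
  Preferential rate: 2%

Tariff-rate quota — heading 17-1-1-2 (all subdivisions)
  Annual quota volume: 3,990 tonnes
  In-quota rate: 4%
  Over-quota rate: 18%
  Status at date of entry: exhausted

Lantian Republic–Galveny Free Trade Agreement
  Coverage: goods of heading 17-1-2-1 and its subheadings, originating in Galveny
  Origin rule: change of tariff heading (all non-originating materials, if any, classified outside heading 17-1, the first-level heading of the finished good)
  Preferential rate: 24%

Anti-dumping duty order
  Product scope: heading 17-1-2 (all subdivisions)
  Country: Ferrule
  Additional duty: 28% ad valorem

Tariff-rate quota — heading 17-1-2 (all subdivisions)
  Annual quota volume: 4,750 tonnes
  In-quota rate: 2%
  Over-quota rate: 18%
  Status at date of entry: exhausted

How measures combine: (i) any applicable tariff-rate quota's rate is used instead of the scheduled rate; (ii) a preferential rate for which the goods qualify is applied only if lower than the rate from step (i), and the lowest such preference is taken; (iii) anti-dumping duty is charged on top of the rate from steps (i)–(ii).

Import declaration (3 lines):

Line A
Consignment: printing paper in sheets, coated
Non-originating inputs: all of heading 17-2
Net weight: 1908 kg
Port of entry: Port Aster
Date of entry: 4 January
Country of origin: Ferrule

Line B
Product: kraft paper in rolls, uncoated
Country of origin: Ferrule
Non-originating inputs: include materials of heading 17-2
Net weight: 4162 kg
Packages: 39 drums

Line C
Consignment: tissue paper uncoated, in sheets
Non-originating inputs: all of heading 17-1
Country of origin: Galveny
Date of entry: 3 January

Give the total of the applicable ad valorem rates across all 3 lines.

93%

Line A: printing paper → 17-1; coated → 17-1-2; in sheets → 17-1-2-1. Scheduled 20%. quota on 17-1-2 exhausted → over-quota 18%; Ferrule agreement on 17-1-2: CTH met → 24% available; preference 24% not lower than 18% → no reduction; anti-dumping (Ferrule, 17-1-2): +28%; total 18% + 28% = 46%. → 46%.
Line B: kraft paper → 17-2; uncoated → 17-2-2; in rolls → 17-2-2-1. Scheduled 35%. Ferrule agreement on 17-1-2: 17-2-2-1 not covered. → 35%.
Line C: tissue paper → 17-3; uncoated → 17-3-1; in sheets → 17-3-1-1. Scheduled 12%. Galveny agreement on 17-1-2-1: 17-3-1-1 not covered. → 12%.
Sum: 46% + 35% + 12% = 93%.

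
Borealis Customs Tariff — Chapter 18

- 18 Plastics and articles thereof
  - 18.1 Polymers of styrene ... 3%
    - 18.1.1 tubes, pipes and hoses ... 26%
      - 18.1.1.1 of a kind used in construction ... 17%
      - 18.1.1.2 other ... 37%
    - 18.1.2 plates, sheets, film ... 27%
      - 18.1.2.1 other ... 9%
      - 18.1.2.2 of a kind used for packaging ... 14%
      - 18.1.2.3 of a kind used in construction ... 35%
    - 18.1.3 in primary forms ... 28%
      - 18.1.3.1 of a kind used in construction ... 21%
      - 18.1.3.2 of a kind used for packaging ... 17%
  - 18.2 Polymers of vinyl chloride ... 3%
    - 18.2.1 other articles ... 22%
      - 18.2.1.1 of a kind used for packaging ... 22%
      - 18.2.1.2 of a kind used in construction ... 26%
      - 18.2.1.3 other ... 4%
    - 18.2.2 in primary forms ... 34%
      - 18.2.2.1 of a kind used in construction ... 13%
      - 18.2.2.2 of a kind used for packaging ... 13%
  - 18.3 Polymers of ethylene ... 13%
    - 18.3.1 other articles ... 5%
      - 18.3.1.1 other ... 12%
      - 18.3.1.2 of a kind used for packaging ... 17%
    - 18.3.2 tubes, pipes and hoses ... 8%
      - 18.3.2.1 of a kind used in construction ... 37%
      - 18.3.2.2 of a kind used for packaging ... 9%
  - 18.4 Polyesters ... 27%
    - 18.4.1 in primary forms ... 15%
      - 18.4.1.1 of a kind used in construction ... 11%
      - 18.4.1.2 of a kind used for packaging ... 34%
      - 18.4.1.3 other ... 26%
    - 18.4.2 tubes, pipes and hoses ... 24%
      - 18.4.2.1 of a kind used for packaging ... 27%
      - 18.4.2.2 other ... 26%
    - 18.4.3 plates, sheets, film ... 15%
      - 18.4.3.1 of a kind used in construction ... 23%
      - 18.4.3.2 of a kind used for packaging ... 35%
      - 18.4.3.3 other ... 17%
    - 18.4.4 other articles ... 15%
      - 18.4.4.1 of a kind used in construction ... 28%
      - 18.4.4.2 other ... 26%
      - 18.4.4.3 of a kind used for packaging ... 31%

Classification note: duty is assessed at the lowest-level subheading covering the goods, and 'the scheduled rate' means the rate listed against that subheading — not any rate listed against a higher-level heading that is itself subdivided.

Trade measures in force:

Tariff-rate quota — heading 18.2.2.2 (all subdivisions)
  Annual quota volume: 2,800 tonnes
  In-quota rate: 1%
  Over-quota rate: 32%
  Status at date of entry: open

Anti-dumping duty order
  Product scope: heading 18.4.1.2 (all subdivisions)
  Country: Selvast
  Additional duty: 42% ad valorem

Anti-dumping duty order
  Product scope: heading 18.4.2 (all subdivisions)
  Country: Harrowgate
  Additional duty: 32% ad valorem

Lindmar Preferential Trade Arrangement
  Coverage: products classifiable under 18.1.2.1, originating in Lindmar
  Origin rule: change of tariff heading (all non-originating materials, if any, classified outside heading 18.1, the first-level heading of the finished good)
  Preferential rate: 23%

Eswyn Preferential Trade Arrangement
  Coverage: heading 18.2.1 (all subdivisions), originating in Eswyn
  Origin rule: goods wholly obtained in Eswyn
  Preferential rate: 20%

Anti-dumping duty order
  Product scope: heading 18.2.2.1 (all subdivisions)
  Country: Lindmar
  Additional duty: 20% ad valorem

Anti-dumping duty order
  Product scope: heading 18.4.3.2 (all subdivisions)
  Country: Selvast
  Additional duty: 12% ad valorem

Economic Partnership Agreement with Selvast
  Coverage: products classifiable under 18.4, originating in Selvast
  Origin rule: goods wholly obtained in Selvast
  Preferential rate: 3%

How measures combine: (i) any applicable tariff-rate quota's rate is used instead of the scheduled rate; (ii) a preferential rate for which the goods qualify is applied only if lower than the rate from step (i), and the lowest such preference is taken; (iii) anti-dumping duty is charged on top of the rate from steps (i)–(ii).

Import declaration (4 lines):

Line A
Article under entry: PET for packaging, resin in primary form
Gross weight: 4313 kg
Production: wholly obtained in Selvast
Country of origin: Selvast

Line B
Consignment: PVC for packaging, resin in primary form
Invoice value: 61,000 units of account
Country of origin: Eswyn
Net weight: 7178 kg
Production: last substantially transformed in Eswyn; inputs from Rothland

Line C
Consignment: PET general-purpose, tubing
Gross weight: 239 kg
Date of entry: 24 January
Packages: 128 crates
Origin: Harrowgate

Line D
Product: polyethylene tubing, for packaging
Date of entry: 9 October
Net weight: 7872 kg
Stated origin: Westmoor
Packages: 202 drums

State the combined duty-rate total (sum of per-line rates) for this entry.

113%

Line A: PET → 18.4; resin in primary form → 18.4.1; for packaging → 18.4.1.2. Scheduled 34%. Selvast agreement on 18.4: wholly obtained → 3% available; preferential 3%; anti-dumping (Selvast, 18.4.1.2): +42%; total 3% + 42% = 45%. → 45%.
Line B: PVC → 18.2; resin in primary form → 18.2.2; for packaging → 18.2.2.2. Scheduled 13%. quota on 18.2.2.2 open → in-quota 1%; Eswyn agreement on 18.2.1: 18.2.2.2 not covered. → 1%.
Line C: PET → 18.4; tubing → 18.4.2; general-purpose → 18.4.2.2. Scheduled 26%. anti-dumping (Harrowgate, 18.4.2): +32%; total 26% + 32% = 58%. → 58%.
Line D: polyethylene → 18.3; tubing → 18.3.2; for packaging → 18.3.2.2. Scheduled 9%. No special measure applies. → 9%.
Sum: 45% + 1% + 58% + 9% = 113%.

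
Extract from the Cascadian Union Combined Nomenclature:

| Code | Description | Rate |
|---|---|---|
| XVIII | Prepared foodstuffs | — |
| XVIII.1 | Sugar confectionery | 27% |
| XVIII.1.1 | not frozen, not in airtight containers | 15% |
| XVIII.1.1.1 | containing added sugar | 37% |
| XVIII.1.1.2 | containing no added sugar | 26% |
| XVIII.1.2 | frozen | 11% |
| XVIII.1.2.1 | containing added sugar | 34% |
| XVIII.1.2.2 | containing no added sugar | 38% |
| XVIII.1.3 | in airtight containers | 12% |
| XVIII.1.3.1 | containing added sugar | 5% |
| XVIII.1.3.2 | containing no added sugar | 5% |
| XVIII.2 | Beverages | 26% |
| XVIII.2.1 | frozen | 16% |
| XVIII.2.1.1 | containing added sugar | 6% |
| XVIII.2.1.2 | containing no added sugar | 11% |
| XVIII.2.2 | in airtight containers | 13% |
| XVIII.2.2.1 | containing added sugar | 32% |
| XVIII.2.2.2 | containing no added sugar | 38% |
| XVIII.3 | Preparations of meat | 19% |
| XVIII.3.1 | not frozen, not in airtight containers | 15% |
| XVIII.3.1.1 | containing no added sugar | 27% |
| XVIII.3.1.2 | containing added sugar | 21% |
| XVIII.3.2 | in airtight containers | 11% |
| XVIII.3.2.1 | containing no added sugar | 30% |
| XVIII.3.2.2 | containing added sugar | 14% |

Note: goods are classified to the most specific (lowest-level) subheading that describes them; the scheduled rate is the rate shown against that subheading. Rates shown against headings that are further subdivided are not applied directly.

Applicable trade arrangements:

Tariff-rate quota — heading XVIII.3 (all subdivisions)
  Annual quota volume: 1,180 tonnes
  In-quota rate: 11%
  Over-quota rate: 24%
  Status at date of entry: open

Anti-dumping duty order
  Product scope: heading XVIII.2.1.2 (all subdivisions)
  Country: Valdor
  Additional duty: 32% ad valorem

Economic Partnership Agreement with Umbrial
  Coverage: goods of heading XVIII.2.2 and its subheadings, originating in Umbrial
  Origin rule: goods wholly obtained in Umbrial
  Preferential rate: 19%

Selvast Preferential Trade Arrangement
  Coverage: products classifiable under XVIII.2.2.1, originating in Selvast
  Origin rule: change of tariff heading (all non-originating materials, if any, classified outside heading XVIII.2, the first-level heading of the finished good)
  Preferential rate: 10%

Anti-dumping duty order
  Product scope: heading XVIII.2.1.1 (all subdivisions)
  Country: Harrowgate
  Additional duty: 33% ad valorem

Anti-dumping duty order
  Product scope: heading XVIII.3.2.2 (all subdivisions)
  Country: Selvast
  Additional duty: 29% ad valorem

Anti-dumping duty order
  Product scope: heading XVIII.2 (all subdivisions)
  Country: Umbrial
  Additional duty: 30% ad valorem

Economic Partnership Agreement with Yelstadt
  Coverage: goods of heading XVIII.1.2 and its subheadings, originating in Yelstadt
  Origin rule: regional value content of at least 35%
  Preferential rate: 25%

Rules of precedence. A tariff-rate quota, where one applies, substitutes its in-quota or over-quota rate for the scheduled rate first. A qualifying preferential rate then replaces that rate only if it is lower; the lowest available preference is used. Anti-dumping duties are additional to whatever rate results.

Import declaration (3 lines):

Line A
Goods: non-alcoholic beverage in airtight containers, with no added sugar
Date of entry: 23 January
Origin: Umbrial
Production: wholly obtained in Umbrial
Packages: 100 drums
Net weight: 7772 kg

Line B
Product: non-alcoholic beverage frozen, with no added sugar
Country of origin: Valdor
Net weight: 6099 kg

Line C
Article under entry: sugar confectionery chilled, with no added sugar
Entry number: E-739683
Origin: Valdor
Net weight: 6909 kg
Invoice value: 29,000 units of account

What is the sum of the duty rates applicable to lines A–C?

118%

Line A: non-alcoholic beverage → XVIII.2; in airtight containers → XVIII.2.2; with no added sugar → XVIII.2.2.2. Scheduled 38%. Umbrial agreement on XVIII.2.2: wholly obtained → 19% available; preferential 19%; anti-dumping (Umbrial, XVIII.2): +30%; total 19% + 30% = 49%. → 49%.
Line B: non-alcoholic beverage → XVIII.2; frozen → XVIII.2.1; with no added sugar → XVIII.2.1.2. Scheduled 11%. anti-dumping (Valdor, XVIII.2.1.2): +32%; total 11% + 32% = 43%. → 43%.
Line C: sugar confectionery → XVIII.1; chilled → XVIII.1.1; with no added sugar → XVIII.1.1.2. Scheduled 26%. No special measure applies. → 26%.
Sum: 49% + 43% + 26% = 118%.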